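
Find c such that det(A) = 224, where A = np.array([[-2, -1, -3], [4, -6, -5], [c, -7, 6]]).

c = 2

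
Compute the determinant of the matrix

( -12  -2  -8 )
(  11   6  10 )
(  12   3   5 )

Expand along row 1:
  + (-12) · |6 10; 3 5| = (-12)·(30 − 30) = 0
  − (-2) · |11 10; 12 5| = −(-2)·(55 − 120) = -130
  + (-8) · |11 6; 12 3| = (-8)·(33 − 72) = 312
Sum: (0) + (-130) + (312) = 182

The determinant is 182.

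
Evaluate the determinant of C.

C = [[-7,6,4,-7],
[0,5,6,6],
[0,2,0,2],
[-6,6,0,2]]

Expand along row 3 (it has 2 zeros):
  − (2) · M_32   where M_32 = det([-7 4 -7; 0 6 6; -6 0 2]) = -480
  − (2) · M_34   where M_34 = det([-7 6 4; 0 5 6; -6 6 0]) = 156
det = (-1)·(2)·(-480) + (-1)·(2)·(156) = 648

The determinant is 648.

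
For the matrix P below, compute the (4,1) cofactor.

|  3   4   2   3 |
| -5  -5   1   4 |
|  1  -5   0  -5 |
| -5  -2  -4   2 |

The cofactor is 95.

Delete row 4 and column 1; the remaining 3×3 submatrix is [4 2 3; -5 1 4; -5 0 -5].
Its determinant is -95.
The cofactor carries sign (−1)^(4+1) = −1, so C_{4,1} = −(-95) = 95.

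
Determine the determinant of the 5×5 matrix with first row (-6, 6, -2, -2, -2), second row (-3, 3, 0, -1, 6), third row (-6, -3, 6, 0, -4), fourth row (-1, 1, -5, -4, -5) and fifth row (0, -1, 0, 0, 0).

940

Expand along row 5 (it has 4 zeros):
  − (-1) · M_52   where M_52 = det([-6 -2 -2 -2; -3 0 -1 6; -6 6 0 -4; -1 -5 -4 -5]) = 940
det = (-1)·(-1)·(940) = 940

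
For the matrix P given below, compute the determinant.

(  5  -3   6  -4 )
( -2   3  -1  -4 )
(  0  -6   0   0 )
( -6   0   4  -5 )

1470

Expand along row 3 (it has 3 zeros):
  − (-6) · M_32   where M_32 = det([5 6 -4; -2 -1 -4; -6 4 -5]) = 245
det = (-1)·(-6)·(245) = 1470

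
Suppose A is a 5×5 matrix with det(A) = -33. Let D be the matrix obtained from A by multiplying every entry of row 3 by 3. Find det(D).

-99

Scaling one row by 3 multiplies the determinant by 3.
det(D) = (3)·(-33) = -99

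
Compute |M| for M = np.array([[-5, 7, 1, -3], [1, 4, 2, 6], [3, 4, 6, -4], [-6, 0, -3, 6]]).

det(M) = -1290

Expand along row 4 (it has 1 zero):
  − (-6) · M_41   where M_41 = det([7 1 -3; 4 2 6; 4 6 -4]) = -316
  − (-3) · M_43   where M_43 = det([-5 7 -3; 1 4 6; 3 4 -4]) = 378
  + (6) · M_44   where M_44 = det([-5 7 1; 1 4 2; 3 4 6]) = -88
det = (-1)·(-6)·(-316) + (-1)·(-3)·(378) + (+1)·(6)·(-88) = -1290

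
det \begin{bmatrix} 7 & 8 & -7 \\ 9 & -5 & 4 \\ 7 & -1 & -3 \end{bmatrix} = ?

391

Expand along column 1:
  + 7 · |-5 4; -1 -3| = 7·(15 − (-4)) = 133
  − 9 · |8 -7; -1 -3| = −9·(-24 − 7) = 279
  + 7 · |8 -7; -5 4| = 7·(32 − 35) = -21
Sum: (133) + (279) + (-21) = 391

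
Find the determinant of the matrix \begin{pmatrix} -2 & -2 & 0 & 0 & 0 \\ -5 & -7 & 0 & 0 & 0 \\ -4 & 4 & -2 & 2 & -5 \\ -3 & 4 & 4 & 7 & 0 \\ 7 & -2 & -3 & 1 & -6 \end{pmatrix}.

The matrix is block lower-triangular with a 2×2 block and a 3×3 block on the diagonal, so its determinant equals the product of the determinants of the diagonal blocks.
det of the 2×2 block = 4
det of the 3×3 block = 7
det = (4)·(7) = 28

28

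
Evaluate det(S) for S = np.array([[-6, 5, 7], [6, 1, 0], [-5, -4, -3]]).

Expand along row 2:
  − 6 · |5 7; -4 -3| = −6·(-15 − (-28)) = -78
  + 1 · |-6 7; -5 -3| = 1·(18 − (-35)) = 53
Sum: (-78) + (53) = -25

|S| = -25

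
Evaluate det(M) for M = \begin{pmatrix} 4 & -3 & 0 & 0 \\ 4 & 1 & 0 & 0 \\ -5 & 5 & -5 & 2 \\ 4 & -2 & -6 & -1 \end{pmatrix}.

The determinant is 272.

M is block lower-triangular with a 2×2 block and a 2×2 block on the diagonal, so its determinant equals the product of the determinants of the diagonal blocks.
det of the 2×2 block = 16
det of the 2×2 block = 17
det = (16)·(17) = 272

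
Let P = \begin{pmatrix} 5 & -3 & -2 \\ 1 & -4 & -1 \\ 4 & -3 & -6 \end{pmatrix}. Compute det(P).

det(P) = 73

Expand along column 1:
  + 5 · |-4 -1; -3 -6| = 5·(24 − 3) = 105
  − 1 · |-3 -2; -3 -6| = −1·(18 − 6) = -12
  + 4 · |-3 -2; -4 -1| = 4·(3 − 8) = -20
Sum: (105) + (-12) + (-20) = 73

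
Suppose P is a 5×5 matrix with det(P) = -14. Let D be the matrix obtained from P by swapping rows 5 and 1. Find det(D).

Swapping two rows multiplies the determinant by −1.
det(D) = (-1)·(-14) = 14

14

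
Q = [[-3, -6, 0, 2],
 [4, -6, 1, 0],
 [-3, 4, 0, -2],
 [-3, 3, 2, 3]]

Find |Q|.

Expand along column 3 (it has 2 zeros):
  − (1) · M_23   where M_23 = det([-3 -6 2; -3 4 -2; -3 3 3]) = -138
  − (2) · M_43   where M_43 = det([-3 -6 2; 4 -6 0; -3 4 -2]) = -88
det = (-1)·(1)·(-138) + (-1)·(2)·(-88) = 314

The determinant is 314.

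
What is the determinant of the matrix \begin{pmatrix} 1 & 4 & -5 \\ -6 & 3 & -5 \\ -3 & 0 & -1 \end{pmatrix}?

The determinant is -12.

Expand along column 2:
  − 4 · |-6 -5; -3 -1| = −4·(6 − 15) = 36
  + 3 · |1 -5; -3 -1| = 3·(-1 − 15) = -48
Sum: (36) + (-48) = -12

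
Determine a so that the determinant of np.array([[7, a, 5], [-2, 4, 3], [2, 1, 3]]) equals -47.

Expanding along the row containing a, det(B) is linear in a: det(B) = (12)·a + (13).
Set (12)·a + (13) = -47  ⇒  (12)·a = -60  ⇒  a = -5.

a = -5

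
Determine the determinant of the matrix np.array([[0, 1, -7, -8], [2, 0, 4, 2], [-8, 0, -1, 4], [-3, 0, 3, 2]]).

66

Expand along column 2 (it has 3 zeros):
  − (1) · M_12   where M_12 = det([2 4 2; -8 -1 4; -3 3 2]) = -66
det = (-1)·(1)·(-66) = 66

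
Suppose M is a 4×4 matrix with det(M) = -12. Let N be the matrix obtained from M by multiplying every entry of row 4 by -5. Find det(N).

Scaling one row by -5 multiplies the determinant by -5.
det(N) = (-5)·(-12) = 60

The determinant is 60.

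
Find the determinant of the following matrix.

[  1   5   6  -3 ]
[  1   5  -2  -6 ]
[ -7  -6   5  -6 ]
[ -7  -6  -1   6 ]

Expand along row 1:
  + (1) · M_11   where M_11 = det([5 -2 -6; -6 5 -6; -6 -1 6]) = -240
  − (5) · M_12   where M_12 = det([1 -2 -6; -7 5 -6; -7 -1 6]) = -396
  + (6) · M_13   where M_13 = det([1 5 -6; -7 -6 -6; -7 -6 6]) = 348
  − (-3) · M_14   where M_14 = det([1 5 -2; -7 -6 5; -7 -6 -1]) = -174
det = (+1)·(1)·(-240) + (-1)·(5)·(-396) + (+1)·(6)·(348) + (-1)·(-3)·(-174) = 3306

3306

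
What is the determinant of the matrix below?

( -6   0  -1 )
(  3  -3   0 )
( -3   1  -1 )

-12

Expand along row 1:
  + (-6) · |-3 0; 1 -1| = (-6)·(3 − 0) = -18
  + (-1) · |3 -3; -3 1| = (-1)·(3 − 9) = 6
Sum: (-18) + (6) = -12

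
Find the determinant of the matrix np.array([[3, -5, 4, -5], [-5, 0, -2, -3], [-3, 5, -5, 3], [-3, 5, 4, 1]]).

-500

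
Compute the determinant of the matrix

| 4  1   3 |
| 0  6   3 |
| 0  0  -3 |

-72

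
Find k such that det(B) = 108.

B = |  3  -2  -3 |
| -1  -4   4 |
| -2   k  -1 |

-6

Expanding along the row containing k, det(B) is linear in k: det(B) = (-9)·k + (54).
Set (-9)·k + (54) = 108  ⇒  (-9)·k = 54  ⇒  k = -6.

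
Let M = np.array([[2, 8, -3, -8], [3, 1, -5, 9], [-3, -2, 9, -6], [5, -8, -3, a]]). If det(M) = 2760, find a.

a = 4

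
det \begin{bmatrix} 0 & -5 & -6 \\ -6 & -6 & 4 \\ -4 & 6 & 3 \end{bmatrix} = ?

Expand along row 1:
  − (-5) · |-6 4; -4 3| = −(-5)·(-18 − (-16)) = -10
  + (-6) · |-6 -6; -4 6| = (-6)·(-36 − 24) = 360
Sum: (-10) + (360) = 350

350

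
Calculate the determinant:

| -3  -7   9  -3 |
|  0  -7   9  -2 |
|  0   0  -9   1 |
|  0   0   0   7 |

The matrix is upper triangular, so the determinant is the product of the diagonal entries:
det = (-3) · (-7) · (-9) · (7) = -1323

-1323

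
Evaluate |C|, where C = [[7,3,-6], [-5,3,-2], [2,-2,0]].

|C| = -64

Expand along column 3:
  + (-6) · |-5 3; 2 -2| = (-6)·(10 − 6) = -24
  − (-2) · |7 3; 2 -2| = −(-2)·(-14 − 6) = -40
Sum: (-24) + (-40) = -64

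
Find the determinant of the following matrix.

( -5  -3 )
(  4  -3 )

det = (-5)·(-3) − (-3)·4 = 15 − (-12) = 27

The determinant is 27.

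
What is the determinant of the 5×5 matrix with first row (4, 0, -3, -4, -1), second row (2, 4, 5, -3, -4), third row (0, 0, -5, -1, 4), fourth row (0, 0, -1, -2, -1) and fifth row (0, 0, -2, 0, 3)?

144

The matrix is block upper-triangular with a 2×2 block and a 3×3 block on the diagonal, so its determinant equals the product of the determinants of the diagonal blocks.
det of the 2×2 block = 16
det of the 3×3 block = 9
det = (16)·(9) = 144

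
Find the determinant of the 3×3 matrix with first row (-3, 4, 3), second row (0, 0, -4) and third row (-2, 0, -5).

Expand along row 2:
  − (-4) · |-3 4; -2 0| = −(-4)·(0 − (-8)) = 32

The determinant is 32.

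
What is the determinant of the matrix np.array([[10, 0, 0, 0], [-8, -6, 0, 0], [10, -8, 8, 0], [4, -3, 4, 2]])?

The matrix is lower triangular, so the determinant is the product of the diagonal entries:
det = (10) · (-6) · (8) · (2) = -960

The determinant is -960.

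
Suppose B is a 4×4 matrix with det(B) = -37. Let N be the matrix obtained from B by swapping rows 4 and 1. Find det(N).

Swapping two rows multiplies the determinant by −1.
det(N) = (-1)·(-37) = 37

|N| = 37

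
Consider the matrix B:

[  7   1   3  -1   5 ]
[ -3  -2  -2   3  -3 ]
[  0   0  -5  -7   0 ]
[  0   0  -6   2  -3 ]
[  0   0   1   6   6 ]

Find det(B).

det(B) = 4191

B is block upper-triangular with a 2×2 block and a 3×3 block on the diagonal, so its determinant equals the product of the determinants of the diagonal blocks.
det of the 2×2 block = -11
det of the 3×3 block = -381
det = (-11)·(-381) = 4191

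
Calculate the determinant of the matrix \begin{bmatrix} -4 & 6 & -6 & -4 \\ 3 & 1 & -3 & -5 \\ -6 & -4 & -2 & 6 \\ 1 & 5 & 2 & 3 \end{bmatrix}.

Expand along row 1:
  + (-4) · M_11   where M_11 = det([1 -3 -5; -4 -2 6; 5 2 3]) = -154
  − (6) · M_12   where M_12 = det([3 -3 -5; -6 -2 6; 1 2 3]) = -76
  + (-6) · M_13   where M_13 = det([3 1 -5; -6 -4 6; 1 5 3]) = 28
  − (-4) · M_14   where M_14 = det([3 1 -3; -6 -4 -2; 1 5 2]) = 94
det = (+1)·(-4)·(-154) + (-1)·(6)·(-76) + (+1)·(-6)·(28) + (-1)·(-4)·(94) = 1280

The determinant is 1280.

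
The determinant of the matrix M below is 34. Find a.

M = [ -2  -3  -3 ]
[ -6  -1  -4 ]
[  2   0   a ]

a = -1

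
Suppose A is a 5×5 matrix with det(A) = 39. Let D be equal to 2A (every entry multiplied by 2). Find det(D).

|D| = 1248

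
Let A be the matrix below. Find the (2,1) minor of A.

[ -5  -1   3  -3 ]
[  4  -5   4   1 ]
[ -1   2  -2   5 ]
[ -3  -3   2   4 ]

-45

Delete row 2 and column 1; the remaining 3×3 submatrix is [-1 3 -3; 2 -2 5; -3 2 4].
Its determinant is -45.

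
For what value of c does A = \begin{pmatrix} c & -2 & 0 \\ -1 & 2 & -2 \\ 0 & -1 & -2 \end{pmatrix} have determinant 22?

Expanding along the column containing c, det(A) is linear in c: det(A) = (-6)·c + (4).
Set (-6)·c + (4) = 22  ⇒  (-6)·c = 18  ⇒  c = -3.

-3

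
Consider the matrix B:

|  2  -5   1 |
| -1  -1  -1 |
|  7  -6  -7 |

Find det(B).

Expand along row 1:
  + 2 · |-1 -1; -6 -7| = 2·(7 − 6) = 2
  − (-5) · |-1 -1; 7 -7| = −(-5)·(7 − (-7)) = 70
  + 1 · |-1 -1; 7 -6| = 1·(6 − (-7)) = 13
Sum: (2) + (70) + (13) = 85

85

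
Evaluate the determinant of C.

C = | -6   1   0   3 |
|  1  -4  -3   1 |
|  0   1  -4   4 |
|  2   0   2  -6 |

|C| = 360

Expand along row 1 (it has 1 zero):
  + (-6) · M_11   where M_11 = det([-4 -3 1; 1 -4 4; 0 2 -6]) = -80
  − (1) · M_12   where M_12 = det([1 -3 1; 0 -4 4; 2 2 -6]) = 0
  − (3) · M_14   where M_14 = det([1 -4 -3; 0 1 -4; 2 0 2]) = 40
det = (+1)·(-6)·(-80) + (-1)·(1)·(0) + (-1)·(3)·(40) = 360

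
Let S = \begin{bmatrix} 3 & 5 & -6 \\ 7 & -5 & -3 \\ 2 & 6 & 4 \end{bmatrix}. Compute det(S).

The determinant is -488.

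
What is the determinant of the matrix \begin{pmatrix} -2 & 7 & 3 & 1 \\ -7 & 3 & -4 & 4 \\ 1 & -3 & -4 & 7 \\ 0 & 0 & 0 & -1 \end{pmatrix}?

Expand along row 4 (it has 3 zeros):
  + (-1) · M_44   where M_44 = det([-2 7 3; -7 3 -4; 1 -3 -4]) = -122
det = (+1)·(-1)·(-122) = 122

122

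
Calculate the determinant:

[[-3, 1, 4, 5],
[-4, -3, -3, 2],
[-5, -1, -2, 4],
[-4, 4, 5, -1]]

Expand along row 1:
  + (-3) · M_11   where M_11 = det([-3 -3 2; -1 -2 4; 4 5 -1]) = 15
  − (1) · M_12   where M_12 = det([-4 -3 2; -5 -2 4; -4 5 -1]) = 69
  + (4) · M_13   where M_13 = det([-4 -3 2; -5 -1 4; -4 4 -1]) = 75
  − (5) · M_14   where M_14 = det([-4 -3 -3; -5 -1 -2; -4 4 5]) = -39
det = (+1)·(-3)·(15) + (-1)·(1)·(69) + (+1)·(4)·(75) + (-1)·(5)·(-39) = 381

381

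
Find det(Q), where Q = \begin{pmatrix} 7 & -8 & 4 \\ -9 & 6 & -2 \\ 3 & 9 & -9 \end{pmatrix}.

Expand along column 1:
  + 7 · |6 -2; 9 -9| = 7·(-54 − (-18)) = -252
  − (-9) · |-8 4; 9 -9| = −(-9)·(72 − 36) = 324
  + 3 · |-8 4; 6 -2| = 3·(16 − 24) = -24
Sum: (-252) + (324) + (-24) = 48

The determinant is 48.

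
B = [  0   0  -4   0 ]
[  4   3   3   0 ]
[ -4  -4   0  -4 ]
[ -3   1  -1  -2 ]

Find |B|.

-240

Expand along row 1 (it has 3 zeros):
  + (-4) · M_13   where M_13 = det([4 3 0; -4 -4 -4; -3 1 -2]) = 60
det = (+1)·(-4)·(60) = -240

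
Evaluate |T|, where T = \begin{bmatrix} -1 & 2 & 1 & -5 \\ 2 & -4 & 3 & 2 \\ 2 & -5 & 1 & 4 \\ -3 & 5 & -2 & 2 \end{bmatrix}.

Expand along row 1:
  + (-1) · M_11   where M_11 = det([-4 3 2; -5 1 4; 5 -2 2]) = 60
  − (2) · M_12   where M_12 = det([2 3 2; 2 1 4; -3 -2 2]) = -30
  + (1) · M_13   where M_13 = det([2 -4 2; 2 -5 4; -3 5 2]) = -6
  − (-5) · M_14   where M_14 = det([2 -4 3; 2 -5 1; -3 5 -2]) = -9
det = (+1)·(-1)·(60) + (-1)·(2)·(-30) + (+1)·(1)·(-6) + (-1)·(-5)·(-9) = -51

|T| = -51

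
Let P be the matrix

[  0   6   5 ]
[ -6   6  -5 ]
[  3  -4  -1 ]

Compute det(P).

det(P) = -96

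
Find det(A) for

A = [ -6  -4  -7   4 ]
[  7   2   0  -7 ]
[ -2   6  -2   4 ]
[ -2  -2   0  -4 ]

Expand along column 3 (it has 2 zeros):
  + (-7) · M_13   where M_13 = det([7 2 -7; -2 6 4; -2 -2 -4]) = -256
  + (-2) · M_33   where M_33 = det([-6 -4 4; 7 2 -7; -2 -2 -4]) = -76
det = (+1)·(-7)·(-256) + (+1)·(-2)·(-76) = 1944

1944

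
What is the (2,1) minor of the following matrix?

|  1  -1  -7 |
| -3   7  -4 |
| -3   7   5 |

44

Delete row 2 and column 1; the remaining 2×2 submatrix is [-1 -7; 7 5].
Its determinant is (-1)·5 − (-7)·7 = 44.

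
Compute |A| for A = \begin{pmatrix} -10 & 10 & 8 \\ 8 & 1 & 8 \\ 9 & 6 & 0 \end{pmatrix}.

det(A) = 1512

Expand along column 3:
  + 8 · |8 1; 9 6| = 8·(48 − 9) = 312
  − 8 · |-10 10; 9 6| = −8·(-60 − 90) = 1200
Sum: (312) + (1200) = 1512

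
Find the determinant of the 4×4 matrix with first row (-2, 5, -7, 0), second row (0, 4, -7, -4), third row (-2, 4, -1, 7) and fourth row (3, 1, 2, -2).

Expand along row 1 (it has 1 zero):
  + (-2) · M_11   where M_11 = det([4 -7 -4; 4 -1 7; 1 2 -2]) = -189
  − (5) · M_12   where M_12 = det([0 -7 -4; -2 -1 7; 3 2 -2]) = -115
  + (-7) · M_13   where M_13 = det([0 4 -4; -2 4 7; 3 1 -2]) = 124
det = (+1)·(-2)·(-189) + (-1)·(5)·(-115) + (+1)·(-7)·(124) = 85

85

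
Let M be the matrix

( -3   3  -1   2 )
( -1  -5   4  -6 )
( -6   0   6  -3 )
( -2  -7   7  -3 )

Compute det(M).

Expand along row 3 (it has 1 zero):
  + (-6) · M_31   where M_31 = det([3 -1 2; -5 4 -6; -7 7 -3]) = 49
  + (6) · M_33   where M_33 = det([-3 3 2; -1 -5 -6; -2 -7 -3]) = 102
  − (-3) · M_34   where M_34 = det([-3 3 -1; -1 -5 4; -2 -7 7]) = 21
det = (+1)·(-6)·(49) + (+1)·(6)·(102) + (-1)·(-3)·(21) = 381

|M| = 381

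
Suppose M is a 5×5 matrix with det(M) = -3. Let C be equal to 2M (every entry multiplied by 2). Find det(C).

For a 5×5 matrix, det(2M) = 2^5·det(M) = 32·det(M).
det(C) = (32)·(-3) = -96

det(C) = -96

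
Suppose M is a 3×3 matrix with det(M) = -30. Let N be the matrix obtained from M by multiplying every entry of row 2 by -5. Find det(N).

Scaling one row by -5 multiplies the determinant by -5.
det(N) = (-5)·(-30) = 150

The determinant is 150.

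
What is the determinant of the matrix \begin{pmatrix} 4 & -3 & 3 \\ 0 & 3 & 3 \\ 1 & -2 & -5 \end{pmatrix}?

-54

Expand along row 2:
  + 3 · |4 3; 1 -5| = 3·(-20 − 3) = -69
  − 3 · |4 -3; 1 -2| = −3·(-8 − (-3)) = 15
Sum: (-69) + (15) = -54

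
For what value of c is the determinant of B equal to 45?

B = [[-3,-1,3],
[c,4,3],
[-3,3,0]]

-3

Expanding along the row containing c, det(B) is linear in c: det(B) = (9)·c + (72).
Set (9)·c + (72) = 45  ⇒  (9)·c = -27  ⇒  c = -3.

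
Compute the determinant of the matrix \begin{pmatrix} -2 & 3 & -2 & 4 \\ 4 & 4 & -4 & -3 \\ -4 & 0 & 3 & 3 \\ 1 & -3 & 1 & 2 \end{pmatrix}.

The determinant is -161.

Expand along row 3 (it has 1 zero):
  + (-4) · M_31   where M_31 = det([3 -2 4; 4 -4 -3; -3 1 2]) = -49
  + (3) · M_33   where M_33 = det([-2 3 4; 4 4 -3; 1 -3 2]) = -95
  − (3) · M_34   where M_34 = det([-2 3 -2; 4 4 -4; 1 -3 1]) = 24
det = (+1)·(-4)·(-49) + (+1)·(3)·(-95) + (-1)·(3)·(24) = -161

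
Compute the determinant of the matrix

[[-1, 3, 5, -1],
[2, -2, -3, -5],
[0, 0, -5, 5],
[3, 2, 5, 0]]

Expand along row 3 (it has 2 zeros):
  + (-5) · M_33   where M_33 = det([-1 3 -1; 2 -2 -5; 3 2 0]) = -65
  − (5) · M_34   where M_34 = det([-1 3 5; 2 -2 -3; 3 2 5]) = -3
det = (+1)·(-5)·(-65) + (-1)·(5)·(-3) = 340

340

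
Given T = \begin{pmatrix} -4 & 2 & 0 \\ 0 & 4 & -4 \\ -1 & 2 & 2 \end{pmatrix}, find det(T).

det(T) = -56

Expand along column 1:
  + (-4) · |4 -4; 2 2| = (-4)·(8 − (-8)) = -64
  + (-1) · |2 0; 4 -4| = (-1)·(-8 − 0) = 8
Sum: (-64) + (8) = -56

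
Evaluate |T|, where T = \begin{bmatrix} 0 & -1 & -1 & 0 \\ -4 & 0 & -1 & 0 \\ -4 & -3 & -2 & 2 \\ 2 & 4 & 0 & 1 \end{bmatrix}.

-44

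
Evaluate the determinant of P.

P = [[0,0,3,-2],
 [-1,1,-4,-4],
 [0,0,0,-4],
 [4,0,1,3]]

|P| = -48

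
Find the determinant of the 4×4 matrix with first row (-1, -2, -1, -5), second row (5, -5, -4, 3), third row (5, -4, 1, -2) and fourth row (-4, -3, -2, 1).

Expand along row 1:
  + (-1) · M_11   where M_11 = det([-5 -4 3; -4 1 -2; -3 -2 1]) = 8
  − (-2) · M_12   where M_12 = det([5 -4 3; 5 1 -2; -4 -2 1]) = -45
  + (-1) · M_13   where M_13 = det([5 -5 3; 5 -4 -2; -4 -3 1]) = -158
  − (-5) · M_14   where M_14 = det([5 -5 -4; 5 -4 1; -4 -3 -2]) = 149
det = (+1)·(-1)·(8) + (-1)·(-2)·(-45) + (+1)·(-1)·(-158) + (-1)·(-5)·(149) = 805

The determinant is 805.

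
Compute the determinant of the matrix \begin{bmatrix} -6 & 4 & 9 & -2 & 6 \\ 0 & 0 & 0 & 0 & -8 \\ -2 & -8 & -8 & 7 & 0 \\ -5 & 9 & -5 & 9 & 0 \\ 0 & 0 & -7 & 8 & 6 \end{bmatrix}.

Expand along row 2 (it has 4 zeros):
  − (-8) · M_25   where M_25 = det([-6 4 9 -2; -2 -8 -8 7; -5 9 -5 9; 0 0 -7 8]) = -2586
det = (-1)·(-8)·(-2586) = -20688

-20688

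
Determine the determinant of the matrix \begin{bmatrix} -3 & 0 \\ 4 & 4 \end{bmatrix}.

The determinant is -12.

det = (-3)·4 − 0·4 = -12 − 0 = -12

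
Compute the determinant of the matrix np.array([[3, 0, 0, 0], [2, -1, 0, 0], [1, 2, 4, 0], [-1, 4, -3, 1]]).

-12

The matrix is lower triangular, so the determinant is the product of the diagonal entries:
det = (3) · (-1) · (4) · (1) = -12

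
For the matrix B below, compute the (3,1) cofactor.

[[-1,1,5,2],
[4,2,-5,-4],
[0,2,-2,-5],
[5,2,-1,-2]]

Delete row 3 and column 1; the remaining 3×3 submatrix is [1 5 2; 2 -5 -4; 2 -1 -2].
Its determinant is 2.
The cofactor carries sign (−1)^(3+1) = +1, so C_{3,1} = +(2) = 2.

2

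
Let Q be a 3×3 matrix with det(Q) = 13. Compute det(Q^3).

det(Q^3) = (det Q)^3 = (13)^3 = 2197

2197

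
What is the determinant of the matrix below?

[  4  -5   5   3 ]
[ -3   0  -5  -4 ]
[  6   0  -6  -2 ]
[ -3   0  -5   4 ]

The determinant is 1920.

Expand along column 2 (it has 3 zeros):
  − (-5) · M_12   where M_12 = det([-3 -5 -4; 6 -6 -2; -3 -5 4]) = 384
det = (-1)·(-5)·(384) = 1920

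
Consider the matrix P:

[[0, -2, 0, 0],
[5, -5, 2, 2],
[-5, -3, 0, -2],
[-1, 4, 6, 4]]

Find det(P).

|P| = 88

Expand along row 1 (it has 3 zeros):
  − (-2) · M_12   where M_12 = det([5 2 2; -5 0 -2; -1 6 4]) = 44
det = (-1)·(-2)·(44) = 88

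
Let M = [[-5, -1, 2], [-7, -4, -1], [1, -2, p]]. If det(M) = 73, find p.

p = 2

Expanding along the row containing p, det(M) is linear in p: det(M) = (13)·p + (47).
Set (13)·p + (47) = 73  ⇒  (13)·p = 26  ⇒  p = 2.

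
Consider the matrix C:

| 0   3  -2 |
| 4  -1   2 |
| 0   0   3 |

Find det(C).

Expand along column 1:
  − 4 · |3 -2; 0 3| = −4·(9 − 0) = -36

|C| = -36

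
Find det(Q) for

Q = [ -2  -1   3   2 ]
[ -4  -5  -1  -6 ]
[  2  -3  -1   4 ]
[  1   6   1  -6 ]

Expand along row 1:
  + (-2) · M_11   where M_11 = det([-5 -1 -6; -3 -1 4; 6 1 -6]) = -34
  − (-1) · M_12   where M_12 = det([-4 -1 -6; 2 -1 4; 1 1 -6]) = -42
  + (3) · M_13   where M_13 = det([-4 -5 -6; 2 -3 4; 1 6 -6]) = -146
  − (2) · M_14   where M_14 = det([-4 -5 -1; 2 -3 -1; 1 6 1]) = -12
det = (+1)·(-2)·(-34) + (-1)·(-1)·(-42) + (+1)·(3)·(-146) + (-1)·(2)·(-12) = -388

-388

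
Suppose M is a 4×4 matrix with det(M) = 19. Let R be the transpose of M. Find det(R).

det(Mᵀ) = det(M).
det(R) = (1)·(19) = 19

The determinant is 19.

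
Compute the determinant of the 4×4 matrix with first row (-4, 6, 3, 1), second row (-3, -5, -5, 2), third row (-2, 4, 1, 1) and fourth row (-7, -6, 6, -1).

-84

Expand along row 1:
  + (-4) · M_11   where M_11 = det([-5 -5 2; 4 1 1; -6 6 -1]) = 105
  − (6) · M_12   where M_12 = det([-3 -5 2; -2 1 1; -7 6 -1]) = 56
  + (3) · M_13   where M_13 = det([-3 -5 2; -2 4 1; -7 -6 -1]) = 119
  − (1) · M_14   where M_14 = det([-3 -5 -5; -2 4 1; -7 -6 6]) = -315
det = (+1)·(-4)·(105) + (-1)·(6)·(56) + (+1)·(3)·(119) + (-1)·(1)·(-315) = -84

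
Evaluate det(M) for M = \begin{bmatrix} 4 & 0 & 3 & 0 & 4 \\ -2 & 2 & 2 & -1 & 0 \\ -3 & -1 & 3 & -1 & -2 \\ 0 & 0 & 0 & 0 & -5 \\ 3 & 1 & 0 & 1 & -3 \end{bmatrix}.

The determinant is 180.

Expand along row 4 (it has 4 zeros):
  − (-5) · M_45   where M_45 = det([4 0 3 0; -2 2 2 -1; -3 -1 3 -1; 3 1 0 1]) = 36
det = (-1)·(-5)·(36) = 180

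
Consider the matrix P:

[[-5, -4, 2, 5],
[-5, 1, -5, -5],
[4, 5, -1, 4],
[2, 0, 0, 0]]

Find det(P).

The determinant is -324.

Expand along row 4 (it has 3 zeros):
  − (2) · M_41   where M_41 = det([-4 2 5; 1 -5 -5; 5 -1 4]) = 162
det = (-1)·(2)·(162) = -324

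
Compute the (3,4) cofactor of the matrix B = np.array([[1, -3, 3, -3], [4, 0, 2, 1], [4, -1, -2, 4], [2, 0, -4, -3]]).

60

Delete row 3 and column 4; the remaining 3×3 submatrix is [1 -3 3; 4 0 2; 2 0 -4].
Its determinant is -60.
The cofactor carries sign (−1)^(3+4) = −1, so C_{3,4} = −(-60) = 60.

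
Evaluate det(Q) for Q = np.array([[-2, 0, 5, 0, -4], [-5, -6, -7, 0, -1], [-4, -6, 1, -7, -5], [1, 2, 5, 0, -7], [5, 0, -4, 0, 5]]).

Expand along column 4 (it has 4 zeros):
  − (-7) · M_34   where M_34 = det([-2 0 5 -4; -5 -6 -7 -1; 1 2 5 -7; 5 0 -4 5]) = 552
det = (-1)·(-7)·(552) = 3864

3864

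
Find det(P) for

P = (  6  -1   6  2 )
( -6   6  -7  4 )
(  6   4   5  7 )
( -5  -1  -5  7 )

-11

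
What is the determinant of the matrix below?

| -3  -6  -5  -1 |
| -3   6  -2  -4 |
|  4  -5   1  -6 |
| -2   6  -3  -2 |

Expand along row 1:
  + (-3) · M_11   where M_11 = det([6 -2 -4; -5 1 -6; 6 -3 -2]) = -64
  − (-6) · M_12   where M_12 = det([-3 -2 -4; 4 1 -6; -2 -3 -2]) = 60
  + (-5) · M_13   where M_13 = det([-3 6 -4; 4 -5 -6; -2 6 -2]) = -74
  − (-1) · M_14   where M_14 = det([-3 6 -2; 4 -5 1; -2 6 -3]) = 5
det = (+1)·(-3)·(-64) + (-1)·(-6)·(60) + (+1)·(-5)·(-74) + (-1)·(-1)·(5) = 927

927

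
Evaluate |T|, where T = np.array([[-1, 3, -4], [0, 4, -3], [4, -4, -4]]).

|T| = 56

Expand along row 2:
  + 4 · |-1 -4; 4 -4| = 4·(4 − (-16)) = 80
  − (-3) · |-1 3; 4 -4| = −(-3)·(4 − 12) = -24
Sum: (80) + (-24) = 56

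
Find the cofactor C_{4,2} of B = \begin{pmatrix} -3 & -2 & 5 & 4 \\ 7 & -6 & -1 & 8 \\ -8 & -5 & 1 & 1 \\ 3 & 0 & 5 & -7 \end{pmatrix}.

Delete row 4 and column 2; the remaining 3×3 submatrix is [-3 5 4; 7 -1 8; -8 1 1].
Its determinant is -332.
The cofactor carries sign (−1)^(4+2) = +1, so C_{4,2} = +(-332) = -332.

The cofactor is -332.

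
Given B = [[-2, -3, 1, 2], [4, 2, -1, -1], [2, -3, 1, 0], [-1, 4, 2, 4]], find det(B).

det(B) = 86

Expand along row 3 (it has 1 zero):
  + (2) · M_31   where M_31 = det([-3 1 2; 2 -1 -1; 4 2 4]) = 10
  − (-3) · M_32   where M_32 = det([-2 1 2; 4 -1 -1; -1 2 4]) = 3
  + (1) · M_33   where M_33 = det([-2 -3 2; 4 2 -1; -1 4 4]) = 57
det = (+1)·(2)·(10) + (-1)·(-3)·(3) + (+1)·(1)·(57) = 86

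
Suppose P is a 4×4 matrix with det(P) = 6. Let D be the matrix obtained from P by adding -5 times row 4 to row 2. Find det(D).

Adding a multiple of one row to another leaves the determinant unchanged.
det(D) = (1)·(6) = 6

6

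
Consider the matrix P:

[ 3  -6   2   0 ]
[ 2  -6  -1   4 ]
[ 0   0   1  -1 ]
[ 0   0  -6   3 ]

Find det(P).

P is block upper-triangular with a 2×2 block and a 2×2 block on the diagonal, so its determinant equals the product of the determinants of the diagonal blocks.
det of the 2×2 block = -6
det of the 2×2 block = -3
det = (-6)·(-3) = 18

The determinant is 18.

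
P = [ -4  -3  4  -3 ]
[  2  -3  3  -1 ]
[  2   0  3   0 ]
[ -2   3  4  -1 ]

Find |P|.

Expand along row 3 (it has 2 zeros):
  + (2) · M_31   where M_31 = det([-3 4 -3; -3 3 -1; 3 4 -1]) = 36
  + (3) · M_33   where M_33 = det([-4 -3 -3; 2 -3 -1; -2 3 -1]) = -36
det = (+1)·(2)·(36) + (+1)·(3)·(-36) = -36

-36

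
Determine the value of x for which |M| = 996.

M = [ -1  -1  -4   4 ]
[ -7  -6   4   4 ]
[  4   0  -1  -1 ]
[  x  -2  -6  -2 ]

x = -3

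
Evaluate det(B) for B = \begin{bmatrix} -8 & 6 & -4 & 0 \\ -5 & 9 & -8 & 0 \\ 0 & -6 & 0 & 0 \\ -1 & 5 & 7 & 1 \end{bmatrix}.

|B| = 264

Expand along row 3 (it has 3 zeros):
  − (-6) · M_32   where M_32 = det([-8 -4 0; -5 -8 0; -1 7 1]) = 44
det = (-1)·(-6)·(44) = 264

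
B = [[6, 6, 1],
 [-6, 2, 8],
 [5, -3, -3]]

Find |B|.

Expand along column 1:
  + 6 · |2 8; -3 -3| = 6·(-6 − (-24)) = 108
  − (-6) · |6 1; -3 -3| = −(-6)·(-18 − (-3)) = -90
  + 5 · |6 1; 2 8| = 5·(48 − 2) = 230
Sum: (108) + (-90) + (230) = 248

det(B) = 248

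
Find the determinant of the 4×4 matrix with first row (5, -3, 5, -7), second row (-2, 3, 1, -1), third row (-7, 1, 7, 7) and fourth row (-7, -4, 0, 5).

Expand along row 4 (it has 1 zero):
  − (-7) · M_41   where M_41 = det([-3 5 -7; 3 1 -1; 1 7 7]) = -292
  + (-4) · M_42   where M_42 = det([5 5 -7; -2 1 -1; -7 7 7]) = 224
  + (5) · M_44   where M_44 = det([5 -3 5; -2 3 1; -7 1 7]) = 174
det = (-1)·(-7)·(-292) + (+1)·(-4)·(224) + (+1)·(5)·(174) = -2070

-2070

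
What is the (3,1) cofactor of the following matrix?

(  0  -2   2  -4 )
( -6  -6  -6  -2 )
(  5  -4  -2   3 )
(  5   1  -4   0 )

-108

Delete row 3 and column 1; the remaining 3×3 submatrix is [-2 2 -4; -6 -6 -2; 1 -4 0].
Its determinant is -108.
The cofactor carries sign (−1)^(3+1) = +1, so C_{3,1} = +(-108) = -108.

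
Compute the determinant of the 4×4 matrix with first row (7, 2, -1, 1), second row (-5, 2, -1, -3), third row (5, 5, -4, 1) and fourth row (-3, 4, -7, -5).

Expand along row 1:
  + (7) · M_11   where M_11 = det([2 -1 -3; 5 -4 1; 4 -7 -5]) = 82
  − (2) · M_12   where M_12 = det([-5 -1 -3; 5 -4 1; -3 -7 -5]) = -16
  + (-1) · M_13   where M_13 = det([-5 2 -3; 5 5 1; -3 4 -5]) = 84
  − (1) · M_14   where M_14 = det([-5 2 -1; 5 5 -4; -3 4 -7]) = 154
det = (+1)·(7)·(82) + (-1)·(2)·(-16) + (+1)·(-1)·(84) + (-1)·(1)·(154) = 368

The determinant is 368.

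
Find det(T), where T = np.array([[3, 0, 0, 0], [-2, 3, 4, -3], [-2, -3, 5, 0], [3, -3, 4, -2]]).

Expand along row 1 (it has 3 zeros):
  + (3) · M_11   where M_11 = det([3 4 -3; -3 5 0; -3 4 -2]) = -63
det = (+1)·(3)·(-63) = -189

-189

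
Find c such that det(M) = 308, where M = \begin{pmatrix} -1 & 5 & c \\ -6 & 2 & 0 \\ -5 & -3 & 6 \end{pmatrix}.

Expanding along the column containing c, det(M) is linear in c: det(M) = (28)·c + (168).
Set (28)·c + (168) = 308  ⇒  (28)·c = 140  ⇒  c = 5.

5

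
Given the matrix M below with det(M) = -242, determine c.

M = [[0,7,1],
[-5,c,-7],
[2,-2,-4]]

c = 7

Expanding along the column containing c, det(M) is linear in c: det(M) = (-2)·c + (-228).
Set (-2)·c + (-228) = -242  ⇒  (-2)·c = -14  ⇒  c = 7.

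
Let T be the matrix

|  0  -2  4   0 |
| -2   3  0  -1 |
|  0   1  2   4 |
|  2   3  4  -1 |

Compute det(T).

Expand along row 1 (it has 2 zeros):
  − (-2) · M_12   where M_12 = det([-2 0 -1; 0 2 4; 2 4 -1]) = 40
  + (4) · M_13   where M_13 = det([-2 3 -1; 0 1 4; 2 3 -1]) = 52
det = (-1)·(-2)·(40) + (+1)·(4)·(52) = 288

The determinant is 288.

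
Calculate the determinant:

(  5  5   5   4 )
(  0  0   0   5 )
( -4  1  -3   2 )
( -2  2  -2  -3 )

Expand along row 2 (it has 3 zeros):
  + (5) · M_24   where M_24 = det([5 5 5; -4 1 -3; -2 2 -2]) = -20
det = (+1)·(5)·(-20) = -100

-100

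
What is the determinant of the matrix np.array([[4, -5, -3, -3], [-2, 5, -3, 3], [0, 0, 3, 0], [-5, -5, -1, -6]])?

Expand along row 3 (it has 3 zeros):
  + (3) · M_33   where M_33 = det([4 -5 -3; -2 5 3; -5 -5 -6]) = -30
det = (+1)·(3)·(-30) = -90

The determinant is -90.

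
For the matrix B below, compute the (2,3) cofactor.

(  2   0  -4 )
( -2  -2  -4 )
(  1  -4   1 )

Delete row 2 and column 3; the remaining 2×2 submatrix is [2 0; 1 -4].
Its determinant is 2·(-4) − 0·1 = -8.
The cofactor carries sign (−1)^(2+3) = −1, so C_{2,3} = −(-8) = 8.

The cofactor is 8.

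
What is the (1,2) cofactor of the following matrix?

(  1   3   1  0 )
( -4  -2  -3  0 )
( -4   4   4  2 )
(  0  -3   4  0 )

-32

Delete row 1 and column 2; the remaining 3×3 submatrix is [-4 -3 0; -4 4 2; 0 4 0].
Its determinant is 32.
The cofactor carries sign (−1)^(1+2) = −1, so C_{1,2} = −(32) = -32.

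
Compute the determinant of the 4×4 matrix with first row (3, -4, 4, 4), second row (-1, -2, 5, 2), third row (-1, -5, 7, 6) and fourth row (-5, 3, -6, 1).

Expand along row 1:
  + (3) · M_11   where M_11 = det([-2 5 2; -5 7 6; 3 -6 1]) = 47
  − (-4) · M_12   where M_12 = det([-1 5 2; -1 7 6; -5 -6 1]) = -106
  + (4) · M_13   where M_13 = det([-1 -2 2; -1 -5 6; -5 3 1]) = 25
  − (4) · M_14   where M_14 = det([-1 -2 5; -1 -5 7; -5 3 -6]) = -67
det = (+1)·(3)·(47) + (-1)·(-4)·(-106) + (+1)·(4)·(25) + (-1)·(4)·(-67) = 85

85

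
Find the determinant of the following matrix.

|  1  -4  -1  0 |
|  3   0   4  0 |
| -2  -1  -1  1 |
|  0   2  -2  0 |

Expand along column 4 (it has 3 zeros):
  − (1) · M_34   where M_34 = det([1 -4 -1; 3 0 4; 0 2 -2]) = -38
det = (-1)·(1)·(-38) = 38

38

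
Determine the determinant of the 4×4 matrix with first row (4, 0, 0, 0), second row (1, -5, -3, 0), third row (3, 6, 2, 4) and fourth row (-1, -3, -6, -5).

The determinant is -496.

Expand along row 1 (it has 3 zeros):
  + (4) · M_11   where M_11 = det([-5 -3 0; 6 2 4; -3 -6 -5]) = -124
det = (+1)·(4)·(-124) = -496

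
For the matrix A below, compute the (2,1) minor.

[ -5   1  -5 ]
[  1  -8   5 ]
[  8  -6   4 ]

-26

Delete row 2 and column 1; the remaining 2×2 submatrix is [1 -5; -6 4].
Its determinant is 1·4 − (-5)·(-6) = -26.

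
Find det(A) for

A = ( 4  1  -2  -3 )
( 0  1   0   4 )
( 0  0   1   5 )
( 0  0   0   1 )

A is upper triangular, so det(A) is the product of the diagonal entries:
det = (4) · (1) · (1) · (1) = 4

4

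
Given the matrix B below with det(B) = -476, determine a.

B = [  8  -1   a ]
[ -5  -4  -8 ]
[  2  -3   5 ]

a = -5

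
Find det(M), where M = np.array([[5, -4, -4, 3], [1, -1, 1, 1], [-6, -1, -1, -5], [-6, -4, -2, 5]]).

The determinant is 596.

Expand along row 1:
  + (5) · M_11   where M_11 = det([-1 1 1; -1 -1 -5; -4 -2 5]) = 38
  − (-4) · M_12   where M_12 = det([1 1 1; -6 -1 -5; -6 -2 5]) = 51
  + (-4) · M_13   where M_13 = det([1 -1 1; -6 -1 -5; -6 -4 5]) = -67
  − (3) · M_14   where M_14 = det([1 -1 1; -6 -1 -1; -6 -4 -2]) = 22
det = (+1)·(5)·(38) + (-1)·(-4)·(51) + (+1)·(-4)·(-67) + (-1)·(3)·(22) = 596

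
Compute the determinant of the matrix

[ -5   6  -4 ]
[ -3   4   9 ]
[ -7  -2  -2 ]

The determinant is -600.

Expand along row 1:
  + (-5) · |4 9; -2 -2| = (-5)·(-8 − (-18)) = -50
  − 6 · |-3 9; -7 -2| = −6·(6 − (-63)) = -414
  + (-4) · |-3 4; -7 -2| = (-4)·(6 − (-28)) = -136
Sum: (-50) + (-414) + (-136) = -600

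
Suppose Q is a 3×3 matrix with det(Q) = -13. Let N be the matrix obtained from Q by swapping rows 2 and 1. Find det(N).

Swapping two rows multiplies the determinant by −1.
det(N) = (-1)·(-13) = 13

13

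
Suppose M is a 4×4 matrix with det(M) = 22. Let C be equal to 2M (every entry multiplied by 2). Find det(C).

For a 4×4 matrix, det(2M) = 2^4·det(M) = 16·det(M).
det(C) = (16)·(22) = 352

352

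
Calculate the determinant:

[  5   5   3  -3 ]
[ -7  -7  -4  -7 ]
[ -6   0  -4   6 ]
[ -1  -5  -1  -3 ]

236

Expand along row 3 (it has 1 zero):
  + (-6) · M_31   where M_31 = det([5 3 -3; -7 -4 -7; -5 -1 -3]) = 106
  + (-4) · M_33   where M_33 = det([5 5 -3; -7 -7 -7; -1 -5 -3]) = -224
  − (6) · M_34   where M_34 = det([5 5 3; -7 -7 -4; -1 -5 -1]) = 4
det = (+1)·(-6)·(106) + (+1)·(-4)·(-224) + (-1)·(6)·(4) = 236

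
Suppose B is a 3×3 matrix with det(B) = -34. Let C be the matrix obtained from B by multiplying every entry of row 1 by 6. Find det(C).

Scaling one row by 6 multiplies the determinant by 6.
det(C) = (6)·(-34) = -204

The determinant is -204.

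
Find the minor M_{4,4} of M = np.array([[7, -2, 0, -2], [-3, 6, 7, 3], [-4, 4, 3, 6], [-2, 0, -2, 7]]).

Delete row 4 and column 4; the remaining 3×3 submatrix is [7 -2 0; -3 6 7; -4 4 3].
Its determinant is -32.

-32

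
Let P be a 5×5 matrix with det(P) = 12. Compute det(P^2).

144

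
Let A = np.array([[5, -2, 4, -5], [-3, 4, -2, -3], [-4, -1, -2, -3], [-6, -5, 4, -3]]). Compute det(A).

Expand along row 1:
  + (5) · M_11   where M_11 = det([4 -2 -3; -1 -2 -3; -5 4 -3]) = 90
  − (-2) · M_12   where M_12 = det([-3 -2 -3; -4 -2 -3; -6 4 -3]) = 18
  + (4) · M_13   where M_13 = det([-3 4 -3; -4 -1 -3; -6 -5 -3]) = 18
  − (-5) · M_14   where M_14 = det([-3 4 -2; -4 -1 -2; -6 -5 4]) = 126
det = (+1)·(5)·(90) + (-1)·(-2)·(18) + (+1)·(4)·(18) + (-1)·(-5)·(126) = 1188

det(A) = 1188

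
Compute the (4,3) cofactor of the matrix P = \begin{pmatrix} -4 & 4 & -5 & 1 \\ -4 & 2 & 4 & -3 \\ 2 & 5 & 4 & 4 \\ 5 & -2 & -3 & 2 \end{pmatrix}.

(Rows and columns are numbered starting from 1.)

76

Delete row 4 and column 3; the remaining 3×3 submatrix is [-4 4 1; -4 2 -3; 2 5 4].
Its determinant is -76.
The cofactor carries sign (−1)^(4+3) = −1, so C_{4,3} = −(-76) = 76.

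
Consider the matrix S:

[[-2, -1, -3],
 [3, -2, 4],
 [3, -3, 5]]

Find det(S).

The determinant is 8.

Expand along row 1:
  + (-2) · |-2 4; -3 5| = (-2)·(-10 − (-12)) = -4
  − (-1) · |3 4; 3 5| = −(-1)·(15 − 12) = 3
  + (-3) · |3 -2; 3 -3| = (-3)·(-9 − (-6)) = 9
Sum: (-4) + (3) + (9) = 8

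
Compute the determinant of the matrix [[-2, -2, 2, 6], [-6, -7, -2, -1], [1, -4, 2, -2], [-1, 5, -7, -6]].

174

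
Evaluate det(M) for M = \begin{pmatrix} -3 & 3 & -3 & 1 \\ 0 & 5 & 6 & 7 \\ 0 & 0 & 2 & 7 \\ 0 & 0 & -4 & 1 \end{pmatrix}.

M is block upper-triangular with a 2×2 block and a 2×2 block on the diagonal, so its determinant equals the product of the determinants of the diagonal blocks.
det of the 2×2 block = -15
det of the 2×2 block = 30
det = (-15)·(30) = -450

-450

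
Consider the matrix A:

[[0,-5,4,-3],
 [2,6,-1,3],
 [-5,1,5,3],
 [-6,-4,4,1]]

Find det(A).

Expand along row 1 (it has 1 zero):
  − (-5) · M_12   where M_12 = det([2 -1 3; -5 5 3; -6 4 1]) = 29
  + (4) · M_13   where M_13 = det([2 6 3; -5 1 3; -6 -4 1]) = 26
  − (-3) · M_14   where M_14 = det([2 6 -1; -5 1 5; -6 -4 4]) = -38
det = (-1)·(-5)·(29) + (+1)·(4)·(26) + (-1)·(-3)·(-38) = 135

135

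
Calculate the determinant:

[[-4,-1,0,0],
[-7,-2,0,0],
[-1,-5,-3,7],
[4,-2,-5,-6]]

The matrix is block lower-triangular with a 2×2 block and a 2×2 block on the diagonal, so its determinant equals the product of the determinants of the diagonal blocks.
det of the 2×2 block = 1
det of the 2×2 block = 53
det = (1)·(53) = 53

The determinant is 53.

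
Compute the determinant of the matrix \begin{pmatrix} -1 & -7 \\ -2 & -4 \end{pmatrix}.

The determinant is -10.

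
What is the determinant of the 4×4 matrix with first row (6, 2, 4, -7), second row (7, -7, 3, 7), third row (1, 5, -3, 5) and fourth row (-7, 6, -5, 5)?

1212

Expand along row 1:
  + (6) · M_11   where M_11 = det([-7 3 7; 5 -3 5; 6 -5 5]) = -104
  − (2) · M_12   where M_12 = det([7 3 7; 1 -3 5; -7 -5 5]) = -232
  + (4) · M_13   where M_13 = det([7 -7 7; 1 5 5; -7 6 5]) = 532
  − (-7) · M_14   where M_14 = det([7 -7 3; 1 5 -3; -7 6 -5]) = -108
det = (+1)·(6)·(-104) + (-1)·(2)·(-232) + (+1)·(4)·(532) + (-1)·(-7)·(-108) = 1212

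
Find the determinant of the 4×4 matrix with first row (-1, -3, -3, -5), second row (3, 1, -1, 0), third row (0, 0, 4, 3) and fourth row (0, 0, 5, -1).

The matrix is block upper-triangular with a 2×2 block and a 2×2 block on the diagonal, so its determinant equals the product of the determinants of the diagonal blocks.
det of the 2×2 block = 8
det of the 2×2 block = -19
det = (8)·(-19) = -152

-152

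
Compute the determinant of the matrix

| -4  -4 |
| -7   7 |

-56

det = (-4)·7 − (-4)·(-7) = -28 − 28 = -56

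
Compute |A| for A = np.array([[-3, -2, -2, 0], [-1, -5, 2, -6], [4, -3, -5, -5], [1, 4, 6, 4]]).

-184

Expand along row 1 (it has 1 zero):
  + (-3) · M_11   where M_11 = det([-5 2 -6; -3 -5 -5; 4 6 4]) = -78
  − (-2) · M_12   where M_12 = det([-1 2 -6; 4 -5 -5; 1 6 4]) = -226
  + (-2) · M_13   where M_13 = det([-1 -5 -6; 4 -3 -5; 1 4 4]) = -17
det = (+1)·(-3)·(-78) + (-1)·(-2)·(-226) + (+1)·(-2)·(-17) = -184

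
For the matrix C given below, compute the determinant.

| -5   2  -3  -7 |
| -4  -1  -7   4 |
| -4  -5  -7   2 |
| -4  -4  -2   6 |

Expand along row 1:
  + (-5) · M_11   where M_11 = det([-1 -7 4; -5 -7 2; -4 -2 6]) = -188
  − (2) · M_12   where M_12 = det([-4 -7 4; -4 -7 2; -4 -2 6]) = -40
  + (-3) · M_13   where M_13 = det([-4 -1 4; -4 -5 2; -4 -4 6]) = 56
  − (-7) · M_14   where M_14 = det([-4 -1 -7; -4 -5 -7; -4 -4 -2]) = 80
det = (+1)·(-5)·(-188) + (-1)·(2)·(-40) + (+1)·(-3)·(56) + (-1)·(-7)·(80) = 1412

The determinant is 1412.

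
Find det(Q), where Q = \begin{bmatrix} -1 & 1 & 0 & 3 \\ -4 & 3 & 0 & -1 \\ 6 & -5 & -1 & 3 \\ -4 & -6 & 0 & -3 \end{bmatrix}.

Expand along column 3 (it has 3 zeros):
  + (-1) · M_33   where M_33 = det([-1 1 3; -4 3 -1; -4 -6 -3]) = 115
det = (+1)·(-1)·(115) = -115

|Q| = -115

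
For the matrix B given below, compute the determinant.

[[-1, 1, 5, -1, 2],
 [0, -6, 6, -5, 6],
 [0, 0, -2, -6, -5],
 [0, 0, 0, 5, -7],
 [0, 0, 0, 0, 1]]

det(B) = -60

B is upper triangular, so det(B) is the product of the diagonal entries:
det = (-1) · (-6) · (-2) · (5) · (1) = -60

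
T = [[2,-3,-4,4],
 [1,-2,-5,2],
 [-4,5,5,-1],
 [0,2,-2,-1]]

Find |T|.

det(T) = -95

Expand along row 4 (it has 1 zero):
  + (2) · M_42   where M_42 = det([2 -4 4; 1 -5 2; -4 5 -1]) = -42
  − (-2) · M_43   where M_43 = det([2 -3 4; 1 -2 2; -4 5 -1]) = -7
  + (-1) · M_44   where M_44 = det([2 -3 -4; 1 -2 -5; -4 5 5]) = -3
det = (+1)·(2)·(-42) + (-1)·(-2)·(-7) + (+1)·(-1)·(-3) = -95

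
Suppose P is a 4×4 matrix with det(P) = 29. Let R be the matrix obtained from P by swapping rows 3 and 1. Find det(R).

The determinant is -29.

Swapping two rows multiplies the determinant by −1.
det(R) = (-1)·(29) = -29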